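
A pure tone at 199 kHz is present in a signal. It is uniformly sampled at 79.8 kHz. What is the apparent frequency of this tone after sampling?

199 kHz mod fs = 39.4 kHz.
39.4 kHz ≤ fs/2 = 39.9 kHz, appears at 39.4 kHz.

39.4 kHz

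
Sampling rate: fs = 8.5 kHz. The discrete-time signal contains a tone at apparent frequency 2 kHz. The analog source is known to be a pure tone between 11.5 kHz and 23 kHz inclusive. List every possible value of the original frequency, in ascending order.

Frequencies that alias to 2 kHz are k·fs ± 2 kHz for integer k ≥ 0.
k=0: 2 kHz.
k=1: 6.5 kHz, 10.5 kHz.
k=2: 15 kHz, 19 kHz.
k=3: 23.5 kHz, 27.5 kHz.
Within [11.5 kHz, 23 kHz]: 15 kHz, 19 kHz.

15 kHz, 19 kHz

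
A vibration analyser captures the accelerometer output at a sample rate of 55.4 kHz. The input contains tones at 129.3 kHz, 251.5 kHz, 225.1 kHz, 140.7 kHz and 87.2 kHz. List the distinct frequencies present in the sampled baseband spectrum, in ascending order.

3.5 kHz, 18.5 kHz, 23.6 kHz, 25.5 kHz

fs/2 = 27.7 kHz.
129.3 kHz mod fs = 18.5 kHz.
18.5 kHz ≤ fs/2 = 27.7 kHz, appears at 18.5 kHz.
251.5 kHz mod fs = 29.9 kHz.
29.9 kHz > fs/2 = 27.7 kHz, folds to fs − 29.9 kHz = 25.5 kHz.
225.1 kHz mod fs = 3.5 kHz.
3.5 kHz ≤ fs/2 = 27.7 kHz, appears at 3.5 kHz.
140.7 kHz mod fs = 29.9 kHz.
29.9 kHz > fs/2 = 27.7 kHz, folds to fs − 29.9 kHz = 25.5 kHz.
87.2 kHz mod fs = 31.8 kHz.
31.8 kHz > fs/2 = 27.7 kHz, folds to fs − 31.8 kHz = 23.6 kHz.
Distinct values: {3.5 kHz, 18.5 kHz, 23.6 kHz, 25.5 kHz}.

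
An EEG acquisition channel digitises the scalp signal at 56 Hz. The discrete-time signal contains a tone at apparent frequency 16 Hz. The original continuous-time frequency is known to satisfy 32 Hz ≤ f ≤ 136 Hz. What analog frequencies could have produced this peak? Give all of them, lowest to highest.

Frequencies that alias to 16 Hz are k·fs ± 16 Hz for integer k ≥ 0.
k=0: 16 Hz.
k=1: 40 Hz, 72 Hz.
k=2: 96 Hz, 128 Hz.
k=3: 152 Hz, 184 Hz.
Within [32 Hz, 136 Hz]: 40 Hz, 72 Hz, 96 Hz, 128 Hz.

40 Hz, 72 Hz, 96 Hz, 128 Hz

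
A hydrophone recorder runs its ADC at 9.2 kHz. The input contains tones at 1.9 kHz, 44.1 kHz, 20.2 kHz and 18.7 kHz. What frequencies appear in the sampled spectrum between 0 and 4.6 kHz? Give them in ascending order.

fs/2 = 4.6 kHz.
1.9 kHz ≤ fs/2 = 4.6 kHz, passes unchanged.
44.1 kHz mod fs = 7.3 kHz.
7.3 kHz > fs/2 = 4.6 kHz, folds to fs − 7.3 kHz = 1.9 kHz.
20.2 kHz mod fs = 1.8 kHz.
1.8 kHz ≤ fs/2 = 4.6 kHz, appears at 1.8 kHz.
18.7 kHz mod fs = 0.3 kHz.
0.3 kHz ≤ fs/2 = 4.6 kHz, appears at 0.3 kHz.
Distinct values: {0.3 kHz, 1.8 kHz, 1.9 kHz}.

0.3 kHz, 1.8 kHz, 1.9 kHz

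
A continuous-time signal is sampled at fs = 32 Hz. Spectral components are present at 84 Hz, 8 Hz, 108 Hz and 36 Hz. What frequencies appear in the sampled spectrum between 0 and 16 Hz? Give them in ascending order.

4 Hz, 8 Hz, 12 Hz

fs/2 = 16 Hz.
84 Hz mod fs = 20 Hz.
20 Hz > fs/2 = 16 Hz, folds to fs − 20 Hz = 12 Hz.
8 Hz ≤ fs/2 = 16 Hz, passes unchanged.
108 Hz mod fs = 12 Hz.
12 Hz ≤ fs/2 = 16 Hz, appears at 12 Hz.
36 Hz mod fs = 4 Hz.
4 Hz ≤ fs/2 = 16 Hz, appears at 4 Hz.
Distinct values: {4 Hz, 8 Hz, 12 Hz}.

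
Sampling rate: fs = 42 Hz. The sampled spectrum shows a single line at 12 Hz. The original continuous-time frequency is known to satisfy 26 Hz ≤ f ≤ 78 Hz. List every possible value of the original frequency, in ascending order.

Frequencies that alias to 12 Hz are k·fs ± 12 Hz for integer k ≥ 0.
k=0: 12 Hz.
k=1: 30 Hz, 54 Hz.
k=2: 72 Hz, 96 Hz.
k=3: 114 Hz, 138 Hz.
Within [26 Hz, 78 Hz]: 30 Hz, 54 Hz, 72 Hz.

30 Hz, 54 Hz, 72 Hz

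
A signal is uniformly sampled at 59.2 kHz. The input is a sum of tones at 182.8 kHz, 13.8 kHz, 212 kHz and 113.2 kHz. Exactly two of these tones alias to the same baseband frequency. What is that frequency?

5.2 kHz

fs/2 = 29.6 kHz.
182.8 kHz mod fs = 5.2 kHz.
5.2 kHz ≤ fs/2 = 29.6 kHz, appears at 5.2 kHz.
13.8 kHz ≤ fs/2 = 29.6 kHz, passes unchanged.
212 kHz mod fs = 34.4 kHz.
34.4 kHz > fs/2 = 29.6 kHz, folds to fs − 34.4 kHz = 24.8 kHz.
113.2 kHz mod fs = 54 kHz.
54 kHz > fs/2 = 29.6 kHz, folds to fs − 54 kHz = 5.2 kHz.
113.2 kHz and 182.8 kHz both map to 5.2 kHz.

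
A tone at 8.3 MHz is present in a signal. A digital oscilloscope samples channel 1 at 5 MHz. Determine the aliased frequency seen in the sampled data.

8.3 MHz mod fs = 3.3 MHz.
3.3 MHz > fs/2 = 2.5 MHz, folds to fs − 3.3 MHz = 1.7 MHz.

1.7 MHz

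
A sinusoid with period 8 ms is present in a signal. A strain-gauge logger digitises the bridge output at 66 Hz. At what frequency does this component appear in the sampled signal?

T = 8 ms → f = 1/T = 125 Hz.
125 Hz mod fs = 59 Hz.
59 Hz > fs/2 = 33 Hz, folds to fs − 59 Hz = 7 Hz.

7 Hz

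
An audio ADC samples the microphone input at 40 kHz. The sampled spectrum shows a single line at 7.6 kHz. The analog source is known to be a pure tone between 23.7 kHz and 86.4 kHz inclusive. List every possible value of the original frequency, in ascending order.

Frequencies that alias to 7.6 kHz are k·fs ± 7.6 kHz for integer k ≥ 0.
k=0: 7.6 kHz.
k=1: 32.4 kHz, 47.6 kHz.
k=2: 72.4 kHz, 87.6 kHz.
k=3: 112.4 kHz, 127.6 kHz.
Within [23.7 kHz, 86.4 kHz]: 32.4 kHz, 47.6 kHz, 72.4 kHz.

32.4 kHz, 47.6 kHz, 72.4 kHz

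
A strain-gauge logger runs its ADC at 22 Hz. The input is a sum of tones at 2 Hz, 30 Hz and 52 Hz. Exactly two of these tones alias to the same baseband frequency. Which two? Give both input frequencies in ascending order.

30 Hz, 52 Hz

fs/2 = 11 Hz.
2 Hz ≤ fs/2 = 11 Hz, passes unchanged.
30 Hz mod fs = 8 Hz.
8 Hz ≤ fs/2 = 11 Hz, appears at 8 Hz.
52 Hz mod fs = 8 Hz.
8 Hz ≤ fs/2 = 11 Hz, appears at 8 Hz.
30 Hz and 52 Hz both map to 8 Hz.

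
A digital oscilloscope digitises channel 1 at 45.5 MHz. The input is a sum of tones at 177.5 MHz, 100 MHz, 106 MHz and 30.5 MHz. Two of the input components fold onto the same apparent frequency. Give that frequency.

fs/2 = 22.75 MHz.
177.5 MHz mod fs = 41 MHz.
41 MHz > fs/2 = 22.75 MHz, folds to fs − 41 MHz = 4.5 MHz.
100 MHz mod fs = 9 MHz.
9 MHz ≤ fs/2 = 22.75 MHz, appears at 9 MHz.
106 MHz mod fs = 15 MHz.
15 MHz ≤ fs/2 = 22.75 MHz, appears at 15 MHz.
30.5 MHz > fs/2 = 22.75 MHz, folds to fs − 30.5 MHz = 15 MHz.
30.5 MHz and 106 MHz both map to 15 MHz.

15 MHz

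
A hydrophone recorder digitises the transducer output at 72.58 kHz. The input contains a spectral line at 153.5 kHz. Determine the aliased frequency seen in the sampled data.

8.34 kHz

153.5 kHz mod fs = 8.34 kHz.
8.34 kHz ≤ fs/2 = 36.29 kHz, appears at 8.34 kHz.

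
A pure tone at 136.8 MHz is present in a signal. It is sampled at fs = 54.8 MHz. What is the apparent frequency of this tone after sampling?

27.2 MHz

136.8 MHz mod fs = 27.2 MHz.
27.2 MHz ≤ fs/2 = 27.4 MHz, appears at 27.2 MHz.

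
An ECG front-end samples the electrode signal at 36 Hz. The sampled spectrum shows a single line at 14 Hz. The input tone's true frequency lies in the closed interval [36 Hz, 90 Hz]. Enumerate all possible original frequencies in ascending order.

Frequencies that alias to 14 Hz are k·fs ± 14 Hz for integer k ≥ 0.
k=0: 14 Hz.
k=1: 22 Hz, 50 Hz.
k=2: 58 Hz, 86 Hz.
k=3: 94 Hz, 122 Hz.
Within [36 Hz, 90 Hz]: 50 Hz, 58 Hz, 86 Hz.

50 Hz, 58 Hz, 86 Hz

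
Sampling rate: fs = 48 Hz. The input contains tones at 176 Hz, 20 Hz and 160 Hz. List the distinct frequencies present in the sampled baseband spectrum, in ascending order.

16 Hz, 20 Hz

fs/2 = 24 Hz.
176 Hz mod fs = 32 Hz.
32 Hz > fs/2 = 24 Hz, folds to fs − 32 Hz = 16 Hz.
20 Hz ≤ fs/2 = 24 Hz, passes unchanged.
160 Hz mod fs = 16 Hz.
16 Hz ≤ fs/2 = 24 Hz, appears at 16 Hz.
Distinct values: {16 Hz, 20 Hz}.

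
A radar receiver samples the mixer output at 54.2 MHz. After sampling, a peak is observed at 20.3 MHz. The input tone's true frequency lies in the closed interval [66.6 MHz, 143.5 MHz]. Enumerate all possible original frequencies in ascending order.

Frequencies that alias to 20.3 MHz are k·fs ± 20.3 MHz for integer k ≥ 0.
k=0: 20.3 MHz.
k=1: 33.9 MHz, 74.5 MHz.
k=2: 88.1 MHz, 128.7 MHz.
k=3: 142.3 MHz, 182.9 MHz.
k=4: 196.5 MHz, 237.1 MHz.
Within [66.6 MHz, 143.5 MHz]: 74.5 MHz, 88.1 MHz, 128.7 MHz, 142.3 MHz.

74.5 MHz, 88.1 MHz, 128.7 MHz, 142.3 MHz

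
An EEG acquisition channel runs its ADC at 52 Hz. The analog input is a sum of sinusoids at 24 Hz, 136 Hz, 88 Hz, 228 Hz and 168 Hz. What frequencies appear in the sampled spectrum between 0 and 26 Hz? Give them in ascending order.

12 Hz, 16 Hz, 20 Hz, 24 Hz

fs/2 = 26 Hz.
24 Hz ≤ fs/2 = 26 Hz, passes unchanged.
136 Hz mod fs = 32 Hz.
32 Hz > fs/2 = 26 Hz, folds to fs − 32 Hz = 20 Hz.
88 Hz mod fs = 36 Hz.
36 Hz > fs/2 = 26 Hz, folds to fs − 36 Hz = 16 Hz.
228 Hz mod fs = 20 Hz.
20 Hz ≤ fs/2 = 26 Hz, appears at 20 Hz.
168 Hz mod fs = 12 Hz.
12 Hz ≤ fs/2 = 26 Hz, appears at 12 Hz.
Distinct values: {12 Hz, 16 Hz, 20 Hz, 24 Hz}.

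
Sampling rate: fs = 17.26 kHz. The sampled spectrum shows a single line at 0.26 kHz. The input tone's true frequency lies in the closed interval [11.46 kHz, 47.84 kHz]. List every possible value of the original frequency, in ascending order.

17 kHz, 17.52 kHz, 34.26 kHz, 34.78 kHz

Frequencies that alias to 0.26 kHz are k·fs ± 0.26 kHz for integer k ≥ 0.
k=0: 0.26 kHz.
k=1: 17 kHz, 17.52 kHz.
k=2: 34.26 kHz, 34.78 kHz.
k=3: 51.52 kHz, 52.04 kHz.
Within [11.46 kHz, 47.84 kHz]: 17 kHz, 17.52 kHz, 34.26 kHz, 34.78 kHz.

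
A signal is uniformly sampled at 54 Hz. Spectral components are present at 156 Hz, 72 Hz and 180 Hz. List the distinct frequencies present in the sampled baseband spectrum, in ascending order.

6 Hz, 18 Hz

fs/2 = 27 Hz.
156 Hz mod fs = 48 Hz.
48 Hz > fs/2 = 27 Hz, folds to fs − 48 Hz = 6 Hz.
72 Hz mod fs = 18 Hz.
18 Hz ≤ fs/2 = 27 Hz, appears at 18 Hz.
180 Hz mod fs = 18 Hz.
18 Hz ≤ fs/2 = 27 Hz, appears at 18 Hz.
Distinct values: {6 Hz, 18 Hz}.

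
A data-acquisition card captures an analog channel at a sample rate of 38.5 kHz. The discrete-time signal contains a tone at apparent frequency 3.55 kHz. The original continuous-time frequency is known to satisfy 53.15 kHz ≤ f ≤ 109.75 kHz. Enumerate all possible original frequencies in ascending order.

Frequencies that alias to 3.55 kHz are k·fs ± 3.55 kHz for integer k ≥ 0.
k=0: 3.55 kHz.
k=1: 34.95 kHz, 42.05 kHz.
k=2: 73.45 kHz, 80.55 kHz.
k=3: 111.95 kHz, 119.05 kHz.
Within [53.15 kHz, 109.75 kHz]: 73.45 kHz, 80.55 kHz.

73.45 kHz, 80.55 kHz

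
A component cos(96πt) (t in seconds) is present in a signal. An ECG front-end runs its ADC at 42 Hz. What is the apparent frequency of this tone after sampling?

6 Hz

ω = 96π rad/s → f = ω/(2π) = 48 Hz.
48 Hz mod fs = 6 Hz.
6 Hz ≤ fs/2 = 21 Hz, appears at 6 Hz.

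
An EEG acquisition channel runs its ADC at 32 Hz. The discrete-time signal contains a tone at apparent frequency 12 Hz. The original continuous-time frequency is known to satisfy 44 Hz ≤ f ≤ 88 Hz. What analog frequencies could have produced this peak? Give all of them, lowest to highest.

44 Hz, 52 Hz, 76 Hz, 84 Hz

Frequencies that alias to 12 Hz are k·fs ± 12 Hz for integer k ≥ 0.
k=0: 12 Hz.
k=1: 20 Hz, 44 Hz.
k=2: 52 Hz, 76 Hz.
k=3: 84 Hz, 108 Hz.
k=4: 116 Hz, 140 Hz.
Within [44 Hz, 88 Hz]: 44 Hz, 52 Hz, 76 Hz, 84 Hz.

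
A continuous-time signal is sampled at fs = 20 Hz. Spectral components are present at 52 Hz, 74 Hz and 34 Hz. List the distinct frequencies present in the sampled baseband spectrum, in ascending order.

6 Hz, 8 Hz

fs/2 = 10 Hz.
52 Hz mod fs = 12 Hz.
12 Hz > fs/2 = 10 Hz, folds to fs − 12 Hz = 8 Hz.
74 Hz mod fs = 14 Hz.
14 Hz > fs/2 = 10 Hz, folds to fs − 14 Hz = 6 Hz.
34 Hz mod fs = 14 Hz.
14 Hz > fs/2 = 10 Hz, folds to fs − 14 Hz = 6 Hz.
Distinct values: {6 Hz, 8 Hz}.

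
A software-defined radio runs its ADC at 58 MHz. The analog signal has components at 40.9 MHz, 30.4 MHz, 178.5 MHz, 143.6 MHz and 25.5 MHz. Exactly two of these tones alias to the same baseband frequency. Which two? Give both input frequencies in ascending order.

30.4 MHz, 143.6 MHz

fs/2 = 29 MHz.
40.9 MHz > fs/2 = 29 MHz, folds to fs − 40.9 MHz = 17.1 MHz.
30.4 MHz > fs/2 = 29 MHz, folds to fs − 30.4 MHz = 27.6 MHz.
178.5 MHz mod fs = 4.5 MHz.
4.5 MHz ≤ fs/2 = 29 MHz, appears at 4.5 MHz.
143.6 MHz mod fs = 27.6 MHz.
27.6 MHz ≤ fs/2 = 29 MHz, appears at 27.6 MHz.
25.5 MHz ≤ fs/2 = 29 MHz, passes unchanged.
30.4 MHz and 143.6 MHz both map to 27.6 MHz.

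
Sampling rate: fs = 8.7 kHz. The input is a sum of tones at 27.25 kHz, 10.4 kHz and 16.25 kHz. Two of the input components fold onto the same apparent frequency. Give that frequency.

fs/2 = 4.35 kHz.
27.25 kHz mod fs = 1.15 kHz.
1.15 kHz ≤ fs/2 = 4.35 kHz, appears at 1.15 kHz.
10.4 kHz mod fs = 1.7 kHz.
1.7 kHz ≤ fs/2 = 4.35 kHz, appears at 1.7 kHz.
16.25 kHz mod fs = 7.55 kHz.
7.55 kHz > fs/2 = 4.35 kHz, folds to fs − 7.55 kHz = 1.15 kHz.
16.25 kHz and 27.25 kHz both map to 1.15 kHz.

1.15 kHz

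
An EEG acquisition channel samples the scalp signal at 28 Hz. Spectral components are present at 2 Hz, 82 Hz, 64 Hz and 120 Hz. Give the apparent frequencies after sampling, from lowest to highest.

fs/2 = 14 Hz.
2 Hz ≤ fs/2 = 14 Hz, passes unchanged.
82 Hz mod fs = 26 Hz.
26 Hz > fs/2 = 14 Hz, folds to fs − 26 Hz = 2 Hz.
64 Hz mod fs = 8 Hz.
8 Hz ≤ fs/2 = 14 Hz, appears at 8 Hz.
120 Hz mod fs = 8 Hz.
8 Hz ≤ fs/2 = 14 Hz, appears at 8 Hz.
Distinct values: {2 Hz, 8 Hz}.

2 Hz, 8 Hz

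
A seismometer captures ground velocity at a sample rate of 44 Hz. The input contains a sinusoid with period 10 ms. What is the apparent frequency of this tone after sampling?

T = 10 ms → f = 1/T = 100 Hz.
100 Hz mod fs = 12 Hz.
12 Hz ≤ fs/2 = 22 Hz, appears at 12 Hz.

12 Hz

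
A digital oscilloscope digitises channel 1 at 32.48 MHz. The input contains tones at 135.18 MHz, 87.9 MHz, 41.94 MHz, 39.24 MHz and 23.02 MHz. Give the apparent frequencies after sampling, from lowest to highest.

5.26 MHz, 6.76 MHz, 9.46 MHz, 9.54 MHz

fs/2 = 16.24 MHz.
135.18 MHz mod fs = 5.26 MHz.
5.26 MHz ≤ fs/2 = 16.24 MHz, appears at 5.26 MHz.
87.9 MHz mod fs = 22.94 MHz.
22.94 MHz > fs/2 = 16.24 MHz, folds to fs − 22.94 MHz = 9.54 MHz.
41.94 MHz mod fs = 9.46 MHz.
9.46 MHz ≤ fs/2 = 16.24 MHz, appears at 9.46 MHz.
39.24 MHz mod fs = 6.76 MHz.
6.76 MHz ≤ fs/2 = 16.24 MHz, appears at 6.76 MHz.
23.02 MHz > fs/2 = 16.24 MHz, folds to fs − 23.02 MHz = 9.46 MHz.
Distinct values: {5.26 MHz, 6.76 MHz, 9.46 MHz, 9.54 MHz}.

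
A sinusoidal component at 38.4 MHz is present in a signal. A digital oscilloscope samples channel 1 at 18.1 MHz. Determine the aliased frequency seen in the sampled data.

38.4 MHz mod fs = 2.2 MHz.
2.2 MHz ≤ fs/2 = 9.05 MHz, appears at 2.2 MHz.

2.2 MHz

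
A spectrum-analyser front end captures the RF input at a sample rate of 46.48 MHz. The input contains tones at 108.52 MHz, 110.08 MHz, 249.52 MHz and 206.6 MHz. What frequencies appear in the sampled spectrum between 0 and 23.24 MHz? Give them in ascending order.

15.56 MHz, 17.12 MHz, 20.68 MHz

fs/2 = 23.24 MHz.
108.52 MHz mod fs = 15.56 MHz.
15.56 MHz ≤ fs/2 = 23.24 MHz, appears at 15.56 MHz.
110.08 MHz mod fs = 17.12 MHz.
17.12 MHz ≤ fs/2 = 23.24 MHz, appears at 17.12 MHz.
249.52 MHz mod fs = 17.12 MHz.
17.12 MHz ≤ fs/2 = 23.24 MHz, appears at 17.12 MHz.
206.6 MHz mod fs = 20.68 MHz.
20.68 MHz ≤ fs/2 = 23.24 MHz, appears at 20.68 MHz.
Distinct values: {15.56 MHz, 17.12 MHz, 20.68 MHz}.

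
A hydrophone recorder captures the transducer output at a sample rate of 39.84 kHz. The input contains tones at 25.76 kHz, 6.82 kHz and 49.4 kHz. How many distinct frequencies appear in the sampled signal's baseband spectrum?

3

fs/2 = 19.92 kHz.
25.76 kHz > fs/2 = 19.92 kHz, folds to fs − 25.76 kHz = 14.08 kHz.
6.82 kHz ≤ fs/2 = 19.92 kHz, passes unchanged.
49.4 kHz mod fs = 9.56 kHz.
9.56 kHz ≤ fs/2 = 19.92 kHz, appears at 9.56 kHz.
Distinct values: {6.82 kHz, 9.56 kHz, 14.08 kHz} → 3.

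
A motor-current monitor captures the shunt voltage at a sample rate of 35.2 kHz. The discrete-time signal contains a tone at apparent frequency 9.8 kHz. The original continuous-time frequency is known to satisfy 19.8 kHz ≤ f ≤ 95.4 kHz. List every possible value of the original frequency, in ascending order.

25.4 kHz, 45 kHz, 60.6 kHz, 80.2 kHz

Frequencies that alias to 9.8 kHz are k·fs ± 9.8 kHz for integer k ≥ 0.
k=0: 9.8 kHz.
k=1: 25.4 kHz, 45 kHz.
k=2: 60.6 kHz, 80.2 kHz.
k=3: 95.8 kHz, 115.4 kHz.
Within [19.8 kHz, 95.4 kHz]: 25.4 kHz, 45 kHz, 60.6 kHz, 80.2 kHz.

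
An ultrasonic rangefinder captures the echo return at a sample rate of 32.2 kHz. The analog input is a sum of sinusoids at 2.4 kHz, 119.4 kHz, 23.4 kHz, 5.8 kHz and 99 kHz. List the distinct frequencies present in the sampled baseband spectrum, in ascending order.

fs/2 = 16.1 kHz.
2.4 kHz ≤ fs/2 = 16.1 kHz, passes unchanged.
119.4 kHz mod fs = 22.8 kHz.
22.8 kHz > fs/2 = 16.1 kHz, folds to fs − 22.8 kHz = 9.4 kHz.
23.4 kHz > fs/2 = 16.1 kHz, folds to fs − 23.4 kHz = 8.8 kHz.
5.8 kHz ≤ fs/2 = 16.1 kHz, passes unchanged.
99 kHz mod fs = 2.4 kHz.
2.4 kHz ≤ fs/2 = 16.1 kHz, appears at 2.4 kHz.
Distinct values: {2.4 kHz, 5.8 kHz, 8.8 kHz, 9.4 kHz}.

2.4 kHz, 5.8 kHz, 8.8 kHz, 9.4 kHz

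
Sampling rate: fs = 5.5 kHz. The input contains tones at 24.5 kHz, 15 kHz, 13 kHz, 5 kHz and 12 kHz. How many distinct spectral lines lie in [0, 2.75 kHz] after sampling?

5

fs/2 = 2.75 kHz.
24.5 kHz mod fs = 2.5 kHz.
2.5 kHz ≤ fs/2 = 2.75 kHz, appears at 2.5 kHz.
15 kHz mod fs = 4 kHz.
4 kHz > fs/2 = 2.75 kHz, folds to fs − 4 kHz = 1.5 kHz.
13 kHz mod fs = 2 kHz.
2 kHz ≤ fs/2 = 2.75 kHz, appears at 2 kHz.
5 kHz > fs/2 = 2.75 kHz, folds to fs − 5 kHz = 0.5 kHz.
12 kHz mod fs = 1 kHz.
1 kHz ≤ fs/2 = 2.75 kHz, appears at 1 kHz.
Distinct values: {0.5 kHz, 1 kHz, 1.5 kHz, 2 kHz, 2.5 kHz} → 5.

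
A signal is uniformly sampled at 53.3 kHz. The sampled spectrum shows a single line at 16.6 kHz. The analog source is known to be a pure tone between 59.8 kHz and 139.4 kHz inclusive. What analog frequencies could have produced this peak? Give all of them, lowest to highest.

69.9 kHz, 90 kHz, 123.2 kHz

Frequencies that alias to 16.6 kHz are k·fs ± 16.6 kHz for integer k ≥ 0.
k=0: 16.6 kHz.
k=1: 36.7 kHz, 69.9 kHz.
k=2: 90 kHz, 123.2 kHz.
k=3: 143.3 kHz, 176.5 kHz.
Within [59.8 kHz, 139.4 kHz]: 69.9 kHz, 90 kHz, 123.2 kHz.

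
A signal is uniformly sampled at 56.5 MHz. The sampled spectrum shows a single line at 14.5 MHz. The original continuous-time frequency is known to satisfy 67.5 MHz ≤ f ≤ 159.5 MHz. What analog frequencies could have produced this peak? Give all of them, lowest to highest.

71 MHz, 98.5 MHz, 127.5 MHz, 155 MHz

Frequencies that alias to 14.5 MHz are k·fs ± 14.5 MHz for integer k ≥ 0.
k=0: 14.5 MHz.
k=1: 42 MHz, 71 MHz.
k=2: 98.5 MHz, 127.5 MHz.
k=3: 155 MHz, 184 MHz.
k=4: 211.5 MHz, 240.5 MHz.
Within [67.5 MHz, 159.5 MHz]: 71 MHz, 98.5 MHz, 127.5 MHz, 155 MHz.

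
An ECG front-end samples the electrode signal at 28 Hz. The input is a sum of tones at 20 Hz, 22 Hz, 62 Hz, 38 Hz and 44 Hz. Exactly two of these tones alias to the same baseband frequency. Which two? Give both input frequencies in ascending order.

fs/2 = 14 Hz.
20 Hz > fs/2 = 14 Hz, folds to fs − 20 Hz = 8 Hz.
22 Hz > fs/2 = 14 Hz, folds to fs − 22 Hz = 6 Hz.
62 Hz mod fs = 6 Hz.
6 Hz ≤ fs/2 = 14 Hz, appears at 6 Hz.
38 Hz mod fs = 10 Hz.
10 Hz ≤ fs/2 = 14 Hz, appears at 10 Hz.
44 Hz mod fs = 16 Hz.
16 Hz > fs/2 = 14 Hz, folds to fs − 16 Hz = 12 Hz.
22 Hz and 62 Hz both map to 6 Hz.

22 Hz, 62 Hz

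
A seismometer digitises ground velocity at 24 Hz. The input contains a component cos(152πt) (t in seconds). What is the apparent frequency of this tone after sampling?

ω = 152π rad/s → f = ω/(2π) = 76 Hz.
76 Hz mod fs = 4 Hz.
4 Hz ≤ fs/2 = 12 Hz, appears at 4 Hz.

4 Hz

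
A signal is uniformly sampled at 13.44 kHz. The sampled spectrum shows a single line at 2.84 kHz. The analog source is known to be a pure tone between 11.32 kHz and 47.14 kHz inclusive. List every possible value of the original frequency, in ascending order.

16.28 kHz, 24.04 kHz, 29.72 kHz, 37.48 kHz, 43.16 kHz

Frequencies that alias to 2.84 kHz are k·fs ± 2.84 kHz for integer k ≥ 0.
k=0: 2.84 kHz.
k=1: 10.6 kHz, 16.28 kHz.
k=2: 24.04 kHz, 29.72 kHz.
k=3: 37.48 kHz, 43.16 kHz.
k=4: 50.92 kHz, 56.6 kHz.
Within [11.32 kHz, 47.14 kHz]: 16.28 kHz, 24.04 kHz, 29.72 kHz, 37.48 kHz, 43.16 kHz.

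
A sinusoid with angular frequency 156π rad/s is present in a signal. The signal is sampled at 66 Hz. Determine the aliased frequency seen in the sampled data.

ω = 156π rad/s → f = ω/(2π) = 78 Hz.
78 Hz mod fs = 12 Hz.
12 Hz ≤ fs/2 = 33 Hz, appears at 12 Hz.

12 Hz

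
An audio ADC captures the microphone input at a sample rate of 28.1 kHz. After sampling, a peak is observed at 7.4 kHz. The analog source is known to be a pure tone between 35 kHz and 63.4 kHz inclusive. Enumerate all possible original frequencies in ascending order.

35.5 kHz, 48.8 kHz

Frequencies that alias to 7.4 kHz are k·fs ± 7.4 kHz for integer k ≥ 0.
k=0: 7.4 kHz.
k=1: 20.7 kHz, 35.5 kHz.
k=2: 48.8 kHz, 63.6 kHz.
k=3: 76.9 kHz, 91.7 kHz.
Within [35 kHz, 63.4 kHz]: 35.5 kHz, 48.8 kHz.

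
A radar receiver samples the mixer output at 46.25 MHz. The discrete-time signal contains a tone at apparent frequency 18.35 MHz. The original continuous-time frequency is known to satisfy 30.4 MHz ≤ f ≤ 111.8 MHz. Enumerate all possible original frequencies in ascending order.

Frequencies that alias to 18.35 MHz are k·fs ± 18.35 MHz for integer k ≥ 0.
k=0: 18.35 MHz.
k=1: 27.9 MHz, 64.6 MHz.
k=2: 74.15 MHz, 110.85 MHz.
k=3: 120.4 MHz, 157.1 MHz.
Within [30.4 MHz, 111.8 MHz]: 64.6 MHz, 74.15 MHz, 110.85 MHz.

64.6 MHz, 74.15 MHz, 110.85 MHz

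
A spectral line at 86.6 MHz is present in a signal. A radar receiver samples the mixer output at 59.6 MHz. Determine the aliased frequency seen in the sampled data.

27 MHz

86.6 MHz mod fs = 27 MHz.
27 MHz ≤ fs/2 = 29.8 MHz, appears at 27 MHz.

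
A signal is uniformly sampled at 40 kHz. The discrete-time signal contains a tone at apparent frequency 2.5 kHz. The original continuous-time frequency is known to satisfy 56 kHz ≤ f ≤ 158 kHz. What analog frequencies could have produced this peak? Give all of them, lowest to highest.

Frequencies that alias to 2.5 kHz are k·fs ± 2.5 kHz for integer k ≥ 0.
k=0: 2.5 kHz.
k=1: 37.5 kHz, 42.5 kHz.
k=2: 77.5 kHz, 82.5 kHz.
k=3: 117.5 kHz, 122.5 kHz.
k=4: 157.5 kHz, 162.5 kHz.
k=5: 197.5 kHz, 202.5 kHz.
Within [56 kHz, 158 kHz]: 77.5 kHz, 82.5 kHz, 117.5 kHz, 122.5 kHz, 157.5 kHz.

77.5 kHz, 82.5 kHz, 117.5 kHz, 122.5 kHz, 157.5 kHz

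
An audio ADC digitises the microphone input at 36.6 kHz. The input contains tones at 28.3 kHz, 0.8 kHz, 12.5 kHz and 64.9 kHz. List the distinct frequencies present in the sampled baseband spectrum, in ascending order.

fs/2 = 18.3 kHz.
28.3 kHz > fs/2 = 18.3 kHz, folds to fs − 28.3 kHz = 8.3 kHz.
0.8 kHz ≤ fs/2 = 18.3 kHz, passes unchanged.
12.5 kHz ≤ fs/2 = 18.3 kHz, passes unchanged.
64.9 kHz mod fs = 28.3 kHz.
28.3 kHz > fs/2 = 18.3 kHz, folds to fs − 28.3 kHz = 8.3 kHz.
Distinct values: {0.8 kHz, 8.3 kHz, 12.5 kHz}.

0.8 kHz, 8.3 kHz, 12.5 kHz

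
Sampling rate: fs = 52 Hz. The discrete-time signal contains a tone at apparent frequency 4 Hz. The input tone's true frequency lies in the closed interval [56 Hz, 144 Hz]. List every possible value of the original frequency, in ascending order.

56 Hz, 100 Hz, 108 Hz

Frequencies that alias to 4 Hz are k·fs ± 4 Hz for integer k ≥ 0.
k=0: 4 Hz.
k=1: 48 Hz, 56 Hz.
k=2: 100 Hz, 108 Hz.
k=3: 152 Hz, 160 Hz.
Within [56 Hz, 144 Hz]: 56 Hz, 100 Hz, 108 Hz.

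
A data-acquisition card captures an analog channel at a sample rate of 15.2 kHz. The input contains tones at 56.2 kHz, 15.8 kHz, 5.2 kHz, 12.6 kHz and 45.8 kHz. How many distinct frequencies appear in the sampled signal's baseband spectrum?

5

fs/2 = 7.6 kHz.
56.2 kHz mod fs = 10.6 kHz.
10.6 kHz > fs/2 = 7.6 kHz, folds to fs − 10.6 kHz = 4.6 kHz.
15.8 kHz mod fs = 0.6 kHz.
0.6 kHz ≤ fs/2 = 7.6 kHz, appears at 0.6 kHz.
5.2 kHz ≤ fs/2 = 7.6 kHz, passes unchanged.
12.6 kHz > fs/2 = 7.6 kHz, folds to fs − 12.6 kHz = 2.6 kHz.
45.8 kHz mod fs = 0.2 kHz.
0.2 kHz ≤ fs/2 = 7.6 kHz, appears at 0.2 kHz.
Distinct values: {0.2 kHz, 0.6 kHz, 2.6 kHz, 4.6 kHz, 5.2 kHz} → 5.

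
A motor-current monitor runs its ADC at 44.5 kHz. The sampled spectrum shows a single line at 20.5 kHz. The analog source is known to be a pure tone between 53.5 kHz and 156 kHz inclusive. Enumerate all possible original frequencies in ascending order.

Frequencies that alias to 20.5 kHz are k·fs ± 20.5 kHz for integer k ≥ 0.
k=0: 20.5 kHz.
k=1: 24 kHz, 65 kHz.
k=2: 68.5 kHz, 109.5 kHz.
k=3: 113 kHz, 154 kHz.
k=4: 157.5 kHz, 198.5 kHz.
Within [53.5 kHz, 156 kHz]: 65 kHz, 68.5 kHz, 109.5 kHz, 113 kHz, 154 kHz.

65 kHz, 68.5 kHz, 109.5 kHz, 113 kHz, 154 kHz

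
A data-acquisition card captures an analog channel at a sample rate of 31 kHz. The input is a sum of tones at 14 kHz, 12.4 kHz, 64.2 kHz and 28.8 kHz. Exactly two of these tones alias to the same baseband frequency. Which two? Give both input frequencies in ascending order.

fs/2 = 15.5 kHz.
14 kHz ≤ fs/2 = 15.5 kHz, passes unchanged.
12.4 kHz ≤ fs/2 = 15.5 kHz, passes unchanged.
64.2 kHz mod fs = 2.2 kHz.
2.2 kHz ≤ fs/2 = 15.5 kHz, appears at 2.2 kHz.
28.8 kHz > fs/2 = 15.5 kHz, folds to fs − 28.8 kHz = 2.2 kHz.
28.8 kHz and 64.2 kHz both map to 2.2 kHz.

28.8 kHz, 64.2 kHz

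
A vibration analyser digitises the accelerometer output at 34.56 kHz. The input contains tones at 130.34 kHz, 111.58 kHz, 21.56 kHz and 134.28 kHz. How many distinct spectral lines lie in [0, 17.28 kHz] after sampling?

fs/2 = 17.28 kHz.
130.34 kHz mod fs = 26.66 kHz.
26.66 kHz > fs/2 = 17.28 kHz, folds to fs − 26.66 kHz = 7.9 kHz.
111.58 kHz mod fs = 7.9 kHz.
7.9 kHz ≤ fs/2 = 17.28 kHz, appears at 7.9 kHz.
21.56 kHz > fs/2 = 17.28 kHz, folds to fs − 21.56 kHz = 13 kHz.
134.28 kHz mod fs = 30.6 kHz.
30.6 kHz > fs/2 = 17.28 kHz, folds to fs − 30.6 kHz = 3.96 kHz.
Distinct values: {3.96 kHz, 7.9 kHz, 13 kHz} → 3.

3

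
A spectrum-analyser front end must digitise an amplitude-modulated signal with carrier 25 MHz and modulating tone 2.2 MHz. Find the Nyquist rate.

AM sidebands sit at fc ± fm = 22.8 MHz and 27.2 MHz.
Highest-frequency component: 27.2 MHz.
Nyquist rate = 2 × 27.2 MHz = 54.4 MHz.

54.4 MHz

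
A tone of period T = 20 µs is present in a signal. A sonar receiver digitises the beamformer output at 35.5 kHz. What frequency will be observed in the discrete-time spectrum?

14.5 kHz

T = 20 µs → f = 1/T = 50 kHz.
50 kHz mod fs = 14.5 kHz.
14.5 kHz ≤ fs/2 = 17.75 kHz, appears at 14.5 kHz.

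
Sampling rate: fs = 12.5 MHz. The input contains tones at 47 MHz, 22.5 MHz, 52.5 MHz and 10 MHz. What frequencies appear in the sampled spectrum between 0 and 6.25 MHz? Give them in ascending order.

fs/2 = 6.25 MHz.
47 MHz mod fs = 9.5 MHz.
9.5 MHz > fs/2 = 6.25 MHz, folds to fs − 9.5 MHz = 3 MHz.
22.5 MHz mod fs = 10 MHz.
10 MHz > fs/2 = 6.25 MHz, folds to fs − 10 MHz = 2.5 MHz.
52.5 MHz mod fs = 2.5 MHz.
2.5 MHz ≤ fs/2 = 6.25 MHz, appears at 2.5 MHz.
10 MHz > fs/2 = 6.25 MHz, folds to fs − 10 MHz = 2.5 MHz.
Distinct values: {2.5 MHz, 3 MHz}.

2.5 MHz, 3 MHz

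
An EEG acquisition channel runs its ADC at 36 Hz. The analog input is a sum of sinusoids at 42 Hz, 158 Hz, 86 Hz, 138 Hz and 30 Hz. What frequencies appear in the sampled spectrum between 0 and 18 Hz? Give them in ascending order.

6 Hz, 14 Hz

fs/2 = 18 Hz.
42 Hz mod fs = 6 Hz.
6 Hz ≤ fs/2 = 18 Hz, appears at 6 Hz.
158 Hz mod fs = 14 Hz.
14 Hz ≤ fs/2 = 18 Hz, appears at 14 Hz.
86 Hz mod fs = 14 Hz.
14 Hz ≤ fs/2 = 18 Hz, appears at 14 Hz.
138 Hz mod fs = 30 Hz.
30 Hz > fs/2 = 18 Hz, folds to fs − 30 Hz = 6 Hz.
30 Hz > fs/2 = 18 Hz, folds to fs − 30 Hz = 6 Hz.
Distinct values: {6 Hz, 14 Hz}.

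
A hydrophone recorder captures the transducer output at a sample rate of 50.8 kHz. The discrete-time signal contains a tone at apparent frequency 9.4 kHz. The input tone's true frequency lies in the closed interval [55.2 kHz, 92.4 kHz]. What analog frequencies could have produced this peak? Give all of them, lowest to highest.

60.2 kHz, 92.2 kHz

Frequencies that alias to 9.4 kHz are k·fs ± 9.4 kHz for integer k ≥ 0.
k=0: 9.4 kHz.
k=1: 41.4 kHz, 60.2 kHz.
k=2: 92.2 kHz, 111 kHz.
k=3: 143 kHz, 161.8 kHz.
Within [55.2 kHz, 92.4 kHz]: 60.2 kHz, 92.2 kHz.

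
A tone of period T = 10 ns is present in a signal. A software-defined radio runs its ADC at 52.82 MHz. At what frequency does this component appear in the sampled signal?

5.64 MHz

T = 10 ns → f = 1/T = 100 MHz.
100 MHz mod fs = 47.18 MHz.
47.18 MHz > fs/2 = 26.41 MHz, folds to fs − 47.18 MHz = 5.64 MHz.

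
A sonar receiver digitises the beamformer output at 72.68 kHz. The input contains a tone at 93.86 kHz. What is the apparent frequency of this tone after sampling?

21.18 kHz

93.86 kHz mod fs = 21.18 kHz.
21.18 kHz ≤ fs/2 = 36.34 kHz, appears at 21.18 kHz.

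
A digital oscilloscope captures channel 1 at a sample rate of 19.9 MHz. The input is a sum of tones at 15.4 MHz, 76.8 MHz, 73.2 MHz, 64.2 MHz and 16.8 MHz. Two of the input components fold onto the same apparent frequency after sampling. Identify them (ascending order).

fs/2 = 9.95 MHz.
15.4 MHz > fs/2 = 9.95 MHz, folds to fs − 15.4 MHz = 4.5 MHz.
76.8 MHz mod fs = 17.1 MHz.
17.1 MHz > fs/2 = 9.95 MHz, folds to fs − 17.1 MHz = 2.8 MHz.
73.2 MHz mod fs = 13.5 MHz.
13.5 MHz > fs/2 = 9.95 MHz, folds to fs − 13.5 MHz = 6.4 MHz.
64.2 MHz mod fs = 4.5 MHz.
4.5 MHz ≤ fs/2 = 9.95 MHz, appears at 4.5 MHz.
16.8 MHz > fs/2 = 9.95 MHz, folds to fs − 16.8 MHz = 3.1 MHz.
15.4 MHz and 64.2 MHz both map to 4.5 MHz.

15.4 MHz, 64.2 MHz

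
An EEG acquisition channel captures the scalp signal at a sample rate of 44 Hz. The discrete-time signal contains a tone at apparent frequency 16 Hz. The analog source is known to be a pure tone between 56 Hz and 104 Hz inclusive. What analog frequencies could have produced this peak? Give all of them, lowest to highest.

Frequencies that alias to 16 Hz are k·fs ± 16 Hz for integer k ≥ 0.
k=0: 16 Hz.
k=1: 28 Hz, 60 Hz.
k=2: 72 Hz, 104 Hz.
k=3: 116 Hz, 148 Hz.
Within [56 Hz, 104 Hz]: 60 Hz, 72 Hz, 104 Hz.

60 Hz, 72 Hz, 104 Hz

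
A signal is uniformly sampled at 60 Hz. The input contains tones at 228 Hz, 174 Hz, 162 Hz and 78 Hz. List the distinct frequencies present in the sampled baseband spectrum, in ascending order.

fs/2 = 30 Hz.
228 Hz mod fs = 48 Hz.
48 Hz > fs/2 = 30 Hz, folds to fs − 48 Hz = 12 Hz.
174 Hz mod fs = 54 Hz.
54 Hz > fs/2 = 30 Hz, folds to fs − 54 Hz = 6 Hz.
162 Hz mod fs = 42 Hz.
42 Hz > fs/2 = 30 Hz, folds to fs − 42 Hz = 18 Hz.
78 Hz mod fs = 18 Hz.
18 Hz ≤ fs/2 = 30 Hz, appears at 18 Hz.
Distinct values: {6 Hz, 12 Hz, 18 Hz}.

6 Hz, 12 Hz, 18 Hz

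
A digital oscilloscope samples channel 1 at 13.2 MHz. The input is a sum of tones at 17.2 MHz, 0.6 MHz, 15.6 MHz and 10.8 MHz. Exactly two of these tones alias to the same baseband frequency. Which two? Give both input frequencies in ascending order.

fs/2 = 6.6 MHz.
17.2 MHz mod fs = 4 MHz.
4 MHz ≤ fs/2 = 6.6 MHz, appears at 4 MHz.
0.6 MHz ≤ fs/2 = 6.6 MHz, passes unchanged.
15.6 MHz mod fs = 2.4 MHz.
2.4 MHz ≤ fs/2 = 6.6 MHz, appears at 2.4 MHz.
10.8 MHz > fs/2 = 6.6 MHz, folds to fs − 10.8 MHz = 2.4 MHz.
10.8 MHz and 15.6 MHz both map to 2.4 MHz.

10.8 MHz, 15.6 MHz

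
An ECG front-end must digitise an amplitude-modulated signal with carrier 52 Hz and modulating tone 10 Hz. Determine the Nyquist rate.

AM sidebands sit at fc ± fm = 42 Hz and 62 Hz.
Highest-frequency component: 62 Hz.
Nyquist rate = 2 × 62 Hz = 124 Hz.

124 Hz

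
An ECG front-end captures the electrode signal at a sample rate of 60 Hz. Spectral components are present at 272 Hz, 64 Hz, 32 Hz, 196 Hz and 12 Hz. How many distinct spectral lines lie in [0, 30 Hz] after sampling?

4

fs/2 = 30 Hz.
272 Hz mod fs = 32 Hz.
32 Hz > fs/2 = 30 Hz, folds to fs − 32 Hz = 28 Hz.
64 Hz mod fs = 4 Hz.
4 Hz ≤ fs/2 = 30 Hz, appears at 4 Hz.
32 Hz > fs/2 = 30 Hz, folds to fs − 32 Hz = 28 Hz.
196 Hz mod fs = 16 Hz.
16 Hz ≤ fs/2 = 30 Hz, appears at 16 Hz.
12 Hz ≤ fs/2 = 30 Hz, passes unchanged.
Distinct values: {4 Hz, 12 Hz, 16 Hz, 28 Hz} → 4.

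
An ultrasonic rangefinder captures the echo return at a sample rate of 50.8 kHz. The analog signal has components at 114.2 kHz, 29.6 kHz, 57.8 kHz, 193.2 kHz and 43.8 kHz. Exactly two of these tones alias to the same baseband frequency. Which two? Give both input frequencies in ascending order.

fs/2 = 25.4 kHz.
114.2 kHz mod fs = 12.6 kHz.
12.6 kHz ≤ fs/2 = 25.4 kHz, appears at 12.6 kHz.
29.6 kHz > fs/2 = 25.4 kHz, folds to fs − 29.6 kHz = 21.2 kHz.
57.8 kHz mod fs = 7 kHz.
7 kHz ≤ fs/2 = 25.4 kHz, appears at 7 kHz.
193.2 kHz mod fs = 40.8 kHz.
40.8 kHz > fs/2 = 25.4 kHz, folds to fs − 40.8 kHz = 10 kHz.
43.8 kHz > fs/2 = 25.4 kHz, folds to fs − 43.8 kHz = 7 kHz.
43.8 kHz and 57.8 kHz both map to 7 kHz.

43.8 kHz, 57.8 kHz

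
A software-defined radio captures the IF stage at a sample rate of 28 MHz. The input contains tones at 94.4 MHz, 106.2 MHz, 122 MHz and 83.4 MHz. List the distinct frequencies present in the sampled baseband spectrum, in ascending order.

fs/2 = 14 MHz.
94.4 MHz mod fs = 10.4 MHz.
10.4 MHz ≤ fs/2 = 14 MHz, appears at 10.4 MHz.
106.2 MHz mod fs = 22.2 MHz.
22.2 MHz > fs/2 = 14 MHz, folds to fs − 22.2 MHz = 5.8 MHz.
122 MHz mod fs = 10 MHz.
10 MHz ≤ fs/2 = 14 MHz, appears at 10 MHz.
83.4 MHz mod fs = 27.4 MHz.
27.4 MHz > fs/2 = 14 MHz, folds to fs − 27.4 MHz = 0.6 MHz.
Distinct values: {0.6 MHz, 5.8 MHz, 10 MHz, 10.4 MHz}.

0.6 MHz, 5.8 MHz, 10 MHz, 10.4 MHz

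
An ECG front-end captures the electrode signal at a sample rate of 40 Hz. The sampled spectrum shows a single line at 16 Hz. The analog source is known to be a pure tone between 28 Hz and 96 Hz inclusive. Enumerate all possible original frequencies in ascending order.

56 Hz, 64 Hz, 96 Hz

Frequencies that alias to 16 Hz are k·fs ± 16 Hz for integer k ≥ 0.
k=0: 16 Hz.
k=1: 24 Hz, 56 Hz.
k=2: 64 Hz, 96 Hz.
k=3: 104 Hz, 136 Hz.
Within [28 Hz, 96 Hz]: 56 Hz, 64 Hz, 96 Hz.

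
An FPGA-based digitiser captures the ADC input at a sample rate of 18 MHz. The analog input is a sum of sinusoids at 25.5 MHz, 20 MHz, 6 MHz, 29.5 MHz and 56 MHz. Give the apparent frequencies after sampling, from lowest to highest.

fs/2 = 9 MHz.
25.5 MHz mod fs = 7.5 MHz.
7.5 MHz ≤ fs/2 = 9 MHz, appears at 7.5 MHz.
20 MHz mod fs = 2 MHz.
2 MHz ≤ fs/2 = 9 MHz, appears at 2 MHz.
6 MHz ≤ fs/2 = 9 MHz, passes unchanged.
29.5 MHz mod fs = 11.5 MHz.
11.5 MHz > fs/2 = 9 MHz, folds to fs − 11.5 MHz = 6.5 MHz.
56 MHz mod fs = 2 MHz.
2 MHz ≤ fs/2 = 9 MHz, appears at 2 MHz.
Distinct values: {2 MHz, 6 MHz, 6.5 MHz, 7.5 MHz}.

2 MHz, 6 MHz, 6.5 MHz, 7.5 MHz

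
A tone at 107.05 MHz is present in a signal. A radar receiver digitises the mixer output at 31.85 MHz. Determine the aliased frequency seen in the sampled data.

11.5 MHz

107.05 MHz mod fs = 11.5 MHz.
11.5 MHz ≤ fs/2 = 15.925 MHz, appears at 11.5 MHz.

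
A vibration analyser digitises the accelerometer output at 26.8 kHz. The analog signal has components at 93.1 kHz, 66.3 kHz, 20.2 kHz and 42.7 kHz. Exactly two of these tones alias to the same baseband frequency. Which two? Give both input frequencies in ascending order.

fs/2 = 13.4 kHz.
93.1 kHz mod fs = 12.7 kHz.
12.7 kHz ≤ fs/2 = 13.4 kHz, appears at 12.7 kHz.
66.3 kHz mod fs = 12.7 kHz.
12.7 kHz ≤ fs/2 = 13.4 kHz, appears at 12.7 kHz.
20.2 kHz > fs/2 = 13.4 kHz, folds to fs − 20.2 kHz = 6.6 kHz.
42.7 kHz mod fs = 15.9 kHz.
15.9 kHz > fs/2 = 13.4 kHz, folds to fs − 15.9 kHz = 10.9 kHz.
66.3 kHz and 93.1 kHz both map to 12.7 kHz.

66.3 kHz, 93.1 kHz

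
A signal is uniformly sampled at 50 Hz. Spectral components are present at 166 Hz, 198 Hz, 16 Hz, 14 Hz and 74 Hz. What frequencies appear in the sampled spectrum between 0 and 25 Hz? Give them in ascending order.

fs/2 = 25 Hz.
166 Hz mod fs = 16 Hz.
16 Hz ≤ fs/2 = 25 Hz, appears at 16 Hz.
198 Hz mod fs = 48 Hz.
48 Hz > fs/2 = 25 Hz, folds to fs − 48 Hz = 2 Hz.
16 Hz ≤ fs/2 = 25 Hz, passes unchanged.
14 Hz ≤ fs/2 = 25 Hz, passes unchanged.
74 Hz mod fs = 24 Hz.
24 Hz ≤ fs/2 = 25 Hz, appears at 24 Hz.
Distinct values: {2 Hz, 14 Hz, 16 Hz, 24 Hz}.

2 Hz, 14 Hz, 16 Hz, 24 Hz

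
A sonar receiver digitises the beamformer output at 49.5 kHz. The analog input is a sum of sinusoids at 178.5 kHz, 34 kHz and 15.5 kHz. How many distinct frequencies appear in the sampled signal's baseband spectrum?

2

fs/2 = 24.75 kHz.
178.5 kHz mod fs = 30 kHz.
30 kHz > fs/2 = 24.75 kHz, folds to fs − 30 kHz = 19.5 kHz.
34 kHz > fs/2 = 24.75 kHz, folds to fs − 34 kHz = 15.5 kHz.
15.5 kHz ≤ fs/2 = 24.75 kHz, passes unchanged.
Distinct values: {15.5 kHz, 19.5 kHz} → 2.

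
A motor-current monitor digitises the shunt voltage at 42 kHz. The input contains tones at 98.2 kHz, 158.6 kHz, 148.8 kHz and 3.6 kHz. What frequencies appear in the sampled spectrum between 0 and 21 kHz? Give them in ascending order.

fs/2 = 21 kHz.
98.2 kHz mod fs = 14.2 kHz.
14.2 kHz ≤ fs/2 = 21 kHz, appears at 14.2 kHz.
158.6 kHz mod fs = 32.6 kHz.
32.6 kHz > fs/2 = 21 kHz, folds to fs − 32.6 kHz = 9.4 kHz.
148.8 kHz mod fs = 22.8 kHz.
22.8 kHz > fs/2 = 21 kHz, folds to fs − 22.8 kHz = 19.2 kHz.
3.6 kHz ≤ fs/2 = 21 kHz, passes unchanged.
Distinct values: {3.6 kHz, 9.4 kHz, 14.2 kHz, 19.2 kHz}.

3.6 kHz, 9.4 kHz, 14.2 kHz, 19.2 kHz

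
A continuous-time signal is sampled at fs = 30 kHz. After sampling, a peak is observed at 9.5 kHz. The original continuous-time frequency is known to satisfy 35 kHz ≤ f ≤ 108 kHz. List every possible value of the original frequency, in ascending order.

39.5 kHz, 50.5 kHz, 69.5 kHz, 80.5 kHz, 99.5 kHz

Frequencies that alias to 9.5 kHz are k·fs ± 9.5 kHz for integer k ≥ 0.
k=0: 9.5 kHz.
k=1: 20.5 kHz, 39.5 kHz.
k=2: 50.5 kHz, 69.5 kHz.
k=3: 80.5 kHz, 99.5 kHz.
k=4: 110.5 kHz, 129.5 kHz.
Within [35 kHz, 108 kHz]: 39.5 kHz, 50.5 kHz, 69.5 kHz, 80.5 kHz, 99.5 kHz.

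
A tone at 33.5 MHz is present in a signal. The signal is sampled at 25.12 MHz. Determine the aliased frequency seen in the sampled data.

8.38 MHz

33.5 MHz mod fs = 8.38 MHz.
8.38 MHz ≤ fs/2 = 12.56 MHz, appears at 8.38 MHz.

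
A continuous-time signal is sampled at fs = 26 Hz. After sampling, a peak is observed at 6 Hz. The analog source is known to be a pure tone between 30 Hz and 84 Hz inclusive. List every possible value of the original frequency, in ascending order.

32 Hz, 46 Hz, 58 Hz, 72 Hz, 84 Hz

Frequencies that alias to 6 Hz are k·fs ± 6 Hz for integer k ≥ 0.
k=0: 6 Hz.
k=1: 20 Hz, 32 Hz.
k=2: 46 Hz, 58 Hz.
k=3: 72 Hz, 84 Hz.
k=4: 98 Hz, 110 Hz.
Within [30 Hz, 84 Hz]: 32 Hz, 46 Hz, 58 Hz, 72 Hz, 84 Hz.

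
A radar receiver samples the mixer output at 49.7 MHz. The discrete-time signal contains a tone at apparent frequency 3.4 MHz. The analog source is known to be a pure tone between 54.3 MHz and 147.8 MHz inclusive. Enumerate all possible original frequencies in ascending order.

96 MHz, 102.8 MHz, 145.7 MHz

Frequencies that alias to 3.4 MHz are k·fs ± 3.4 MHz for integer k ≥ 0.
k=0: 3.4 MHz.
k=1: 46.3 MHz, 53.1 MHz.
k=2: 96 MHz, 102.8 MHz.
k=3: 145.7 MHz, 152.5 MHz.
k=4: 195.4 MHz, 202.2 MHz.
Within [54.3 MHz, 147.8 MHz]: 96 MHz, 102.8 MHz, 145.7 MHz.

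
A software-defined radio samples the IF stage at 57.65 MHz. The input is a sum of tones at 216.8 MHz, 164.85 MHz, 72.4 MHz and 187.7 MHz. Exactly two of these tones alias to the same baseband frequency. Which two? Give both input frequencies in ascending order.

fs/2 = 28.825 MHz.
216.8 MHz mod fs = 43.85 MHz.
43.85 MHz > fs/2 = 28.825 MHz, folds to fs − 43.85 MHz = 13.8 MHz.
164.85 MHz mod fs = 49.55 MHz.
49.55 MHz > fs/2 = 28.825 MHz, folds to fs − 49.55 MHz = 8.1 MHz.
72.4 MHz mod fs = 14.75 MHz.
14.75 MHz ≤ fs/2 = 28.825 MHz, appears at 14.75 MHz.
187.7 MHz mod fs = 14.75 MHz.
14.75 MHz ≤ fs/2 = 28.825 MHz, appears at 14.75 MHz.
72.4 MHz and 187.7 MHz both map to 14.75 MHz.

72.4 MHz, 187.7 MHz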